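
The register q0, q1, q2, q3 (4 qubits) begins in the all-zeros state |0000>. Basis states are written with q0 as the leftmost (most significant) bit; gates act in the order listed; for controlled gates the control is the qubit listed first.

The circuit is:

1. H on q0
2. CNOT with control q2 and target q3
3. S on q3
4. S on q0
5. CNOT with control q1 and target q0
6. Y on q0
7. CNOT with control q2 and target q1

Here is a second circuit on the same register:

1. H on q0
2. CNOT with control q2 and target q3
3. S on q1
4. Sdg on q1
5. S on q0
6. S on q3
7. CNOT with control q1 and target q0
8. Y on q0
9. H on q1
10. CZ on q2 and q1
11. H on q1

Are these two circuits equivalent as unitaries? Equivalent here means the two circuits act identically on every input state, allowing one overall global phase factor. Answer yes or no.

Yes, they are equivalent — the unitaries differ by at most a global phase.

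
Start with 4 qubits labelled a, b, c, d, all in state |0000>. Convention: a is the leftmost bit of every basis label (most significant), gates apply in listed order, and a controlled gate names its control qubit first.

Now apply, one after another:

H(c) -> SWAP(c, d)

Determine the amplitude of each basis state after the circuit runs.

After the circuit, the state carries amplitude sqrt(2)/2 on |0000>, sqrt(2)/2 on |0001>, and 0 on every other basis state.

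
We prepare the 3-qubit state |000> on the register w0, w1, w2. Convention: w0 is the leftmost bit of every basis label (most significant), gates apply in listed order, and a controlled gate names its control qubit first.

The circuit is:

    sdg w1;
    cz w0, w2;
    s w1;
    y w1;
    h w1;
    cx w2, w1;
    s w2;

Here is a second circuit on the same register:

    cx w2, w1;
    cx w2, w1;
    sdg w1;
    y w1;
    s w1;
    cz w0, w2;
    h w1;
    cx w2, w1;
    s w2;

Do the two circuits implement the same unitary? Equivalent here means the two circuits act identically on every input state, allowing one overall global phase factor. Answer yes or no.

No, they are not equivalent — no single phase factor reconciles the two unitaries.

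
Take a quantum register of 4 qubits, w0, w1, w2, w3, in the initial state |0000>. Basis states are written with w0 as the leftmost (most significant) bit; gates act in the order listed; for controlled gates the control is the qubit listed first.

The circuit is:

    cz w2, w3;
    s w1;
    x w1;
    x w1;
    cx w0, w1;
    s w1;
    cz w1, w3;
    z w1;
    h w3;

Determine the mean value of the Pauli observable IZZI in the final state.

In the final state, IZZI has expectation 1.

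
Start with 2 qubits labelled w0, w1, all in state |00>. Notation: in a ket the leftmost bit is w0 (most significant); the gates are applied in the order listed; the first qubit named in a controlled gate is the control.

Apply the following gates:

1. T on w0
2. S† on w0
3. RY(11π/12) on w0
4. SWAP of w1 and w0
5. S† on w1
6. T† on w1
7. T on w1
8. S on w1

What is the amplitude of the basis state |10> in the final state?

The final state's coefficient on |10> equals 0. Key observation: the block from step 5 through step 8 cancels to the identity and can be dropped.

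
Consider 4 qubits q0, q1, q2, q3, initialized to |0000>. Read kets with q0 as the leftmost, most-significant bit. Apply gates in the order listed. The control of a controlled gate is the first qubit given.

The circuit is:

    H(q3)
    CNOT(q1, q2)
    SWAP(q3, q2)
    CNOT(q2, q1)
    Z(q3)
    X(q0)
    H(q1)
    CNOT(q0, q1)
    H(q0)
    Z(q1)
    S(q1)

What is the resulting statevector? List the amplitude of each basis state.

The resulting statevector has amplitude sqrt(2)/4 on |0000>, 0 on |0001>, -sqrt(2)/4 on |0010>, 0 on |0011>, -sqrt(2)*I/4 on |0100>, 0 on |0101>, -sqrt(2)*I/4 on |0110>, 0 on |0111>, -sqrt(2)/4 on |1000>, 0 on |1001>, sqrt(2)/4 on |1010>, 0 on |1011>, sqrt(2)*I/4 on |1100>, 0 on |1101>, sqrt(2)*I/4 on |1110>, 0 on |1111>.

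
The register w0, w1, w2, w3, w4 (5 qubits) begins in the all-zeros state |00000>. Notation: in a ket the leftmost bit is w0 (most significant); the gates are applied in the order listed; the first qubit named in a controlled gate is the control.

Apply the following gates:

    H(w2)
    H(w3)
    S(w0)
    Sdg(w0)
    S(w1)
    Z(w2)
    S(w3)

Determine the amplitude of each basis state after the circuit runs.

The resulting statevector has amplitude 1/2 on |00000>, I/2 on |00010>, -1/2 on |00100>, -I/2 on |00110>, and 0 on every other basis state.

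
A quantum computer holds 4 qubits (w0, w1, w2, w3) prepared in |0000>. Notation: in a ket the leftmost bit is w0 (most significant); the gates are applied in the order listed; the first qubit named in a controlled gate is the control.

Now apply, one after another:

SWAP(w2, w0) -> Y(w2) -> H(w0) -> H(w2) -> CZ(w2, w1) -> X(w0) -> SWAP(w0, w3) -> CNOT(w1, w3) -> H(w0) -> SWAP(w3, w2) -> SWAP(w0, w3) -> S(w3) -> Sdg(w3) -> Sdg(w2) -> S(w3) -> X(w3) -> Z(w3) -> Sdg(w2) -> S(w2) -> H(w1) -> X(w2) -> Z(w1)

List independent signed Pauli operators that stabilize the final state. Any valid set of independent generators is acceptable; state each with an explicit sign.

One valid set of independent stabilizer generators is -XIII, -IXII, +IIYI, +IIIY (any independent generating set of the same group is equally correct).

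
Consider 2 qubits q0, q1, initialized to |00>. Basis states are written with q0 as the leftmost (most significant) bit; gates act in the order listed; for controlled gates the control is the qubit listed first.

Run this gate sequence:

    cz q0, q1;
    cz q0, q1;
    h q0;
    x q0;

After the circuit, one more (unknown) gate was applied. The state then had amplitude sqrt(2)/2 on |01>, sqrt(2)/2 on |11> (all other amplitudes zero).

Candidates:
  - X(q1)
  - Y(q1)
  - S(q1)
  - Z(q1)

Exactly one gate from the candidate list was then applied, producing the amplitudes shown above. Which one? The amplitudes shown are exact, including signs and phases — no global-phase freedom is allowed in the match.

The applied gate was X(q1). Key observation: gates 1-2 undo each other exactly, leaving only the rest of the circuit to track.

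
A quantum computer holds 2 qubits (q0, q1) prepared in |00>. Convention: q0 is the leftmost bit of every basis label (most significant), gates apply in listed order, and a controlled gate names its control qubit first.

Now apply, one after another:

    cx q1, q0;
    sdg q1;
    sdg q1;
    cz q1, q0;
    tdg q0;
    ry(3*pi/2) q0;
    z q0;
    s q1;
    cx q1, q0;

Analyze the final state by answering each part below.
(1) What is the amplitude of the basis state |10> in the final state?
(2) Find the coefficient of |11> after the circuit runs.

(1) The amplitude on |10> is -sqrt(2)/2.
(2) The amplitude on |11> is 0.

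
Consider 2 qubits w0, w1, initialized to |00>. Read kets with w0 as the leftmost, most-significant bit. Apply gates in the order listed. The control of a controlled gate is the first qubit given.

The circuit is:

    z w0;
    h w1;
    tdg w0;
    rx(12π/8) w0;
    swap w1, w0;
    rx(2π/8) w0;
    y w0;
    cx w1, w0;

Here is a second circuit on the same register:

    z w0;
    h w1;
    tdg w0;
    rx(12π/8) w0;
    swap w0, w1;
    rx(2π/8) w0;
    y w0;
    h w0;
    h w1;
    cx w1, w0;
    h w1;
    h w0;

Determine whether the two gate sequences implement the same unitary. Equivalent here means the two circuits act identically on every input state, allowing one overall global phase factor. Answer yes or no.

No, they are not equivalent — no single phase factor reconciles the two unitaries.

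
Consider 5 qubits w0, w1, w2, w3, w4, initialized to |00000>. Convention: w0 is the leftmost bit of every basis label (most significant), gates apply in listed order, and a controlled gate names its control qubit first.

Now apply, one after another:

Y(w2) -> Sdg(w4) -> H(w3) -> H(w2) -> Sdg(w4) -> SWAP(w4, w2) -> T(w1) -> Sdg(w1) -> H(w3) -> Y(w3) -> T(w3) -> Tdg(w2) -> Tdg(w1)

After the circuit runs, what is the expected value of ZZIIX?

In the final state, ZZIIX has expectation -1.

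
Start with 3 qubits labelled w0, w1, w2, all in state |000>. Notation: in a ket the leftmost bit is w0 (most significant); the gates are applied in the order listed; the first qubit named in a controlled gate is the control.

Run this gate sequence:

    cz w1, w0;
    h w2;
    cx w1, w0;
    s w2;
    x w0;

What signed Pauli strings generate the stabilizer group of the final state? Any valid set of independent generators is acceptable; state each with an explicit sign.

The final state is stabilized by the group generated by +IIY, -ZII, +IZI; other independent generating sets are equally valid.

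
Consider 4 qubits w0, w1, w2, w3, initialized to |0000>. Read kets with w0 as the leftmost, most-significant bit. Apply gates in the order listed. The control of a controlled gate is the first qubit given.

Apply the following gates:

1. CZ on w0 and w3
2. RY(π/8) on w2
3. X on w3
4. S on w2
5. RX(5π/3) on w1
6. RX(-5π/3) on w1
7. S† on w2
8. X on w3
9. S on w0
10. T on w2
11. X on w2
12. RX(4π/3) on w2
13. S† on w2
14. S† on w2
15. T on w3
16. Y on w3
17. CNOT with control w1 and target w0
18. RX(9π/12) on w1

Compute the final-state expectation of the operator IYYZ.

The expectation value of IYYZ is -sqrt(3)*sqrt(1/2 - sqrt(2)/4)*sqrt(sqrt(2)/4 + 1/2)*sin(pi/16)**2 + sqrt(3)*sqrt(1/2 - sqrt(2)/4)*sqrt(sqrt(2)/4 + 1/2)*cos(pi/16)**2 - I*sqrt(1/2 - sqrt(2)/4)*sqrt(sqrt(2)/4 + 1/2)*exp(-I*pi/4)*sin(pi/16)*cos(pi/16) + I*sqrt(1/2 - sqrt(2)/4)*sqrt(sqrt(2)/4 + 1/2)*exp(I*pi/4)*sin(pi/16)*cos(pi/16). Key observation: gates 3-8 undo each other exactly, leaving only the rest of the circuit to track.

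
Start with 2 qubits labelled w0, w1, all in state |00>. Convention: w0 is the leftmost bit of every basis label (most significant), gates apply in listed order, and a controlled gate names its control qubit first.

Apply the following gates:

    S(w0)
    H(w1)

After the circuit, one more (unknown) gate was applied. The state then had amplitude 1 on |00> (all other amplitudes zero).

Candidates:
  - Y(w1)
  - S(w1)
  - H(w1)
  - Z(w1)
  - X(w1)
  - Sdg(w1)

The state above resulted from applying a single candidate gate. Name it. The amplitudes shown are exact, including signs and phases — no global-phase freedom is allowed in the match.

It was H(w1) that produced the state shown.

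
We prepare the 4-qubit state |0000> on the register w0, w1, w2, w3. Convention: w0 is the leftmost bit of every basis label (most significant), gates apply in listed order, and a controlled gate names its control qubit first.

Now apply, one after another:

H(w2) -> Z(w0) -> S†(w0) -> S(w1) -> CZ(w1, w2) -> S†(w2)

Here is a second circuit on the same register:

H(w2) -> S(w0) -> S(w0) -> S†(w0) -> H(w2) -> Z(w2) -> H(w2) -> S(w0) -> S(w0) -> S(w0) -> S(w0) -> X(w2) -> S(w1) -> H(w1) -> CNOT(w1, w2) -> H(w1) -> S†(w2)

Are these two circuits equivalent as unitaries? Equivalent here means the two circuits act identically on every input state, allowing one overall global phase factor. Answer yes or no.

No, they are not equivalent — no single phase factor reconciles the two unitaries.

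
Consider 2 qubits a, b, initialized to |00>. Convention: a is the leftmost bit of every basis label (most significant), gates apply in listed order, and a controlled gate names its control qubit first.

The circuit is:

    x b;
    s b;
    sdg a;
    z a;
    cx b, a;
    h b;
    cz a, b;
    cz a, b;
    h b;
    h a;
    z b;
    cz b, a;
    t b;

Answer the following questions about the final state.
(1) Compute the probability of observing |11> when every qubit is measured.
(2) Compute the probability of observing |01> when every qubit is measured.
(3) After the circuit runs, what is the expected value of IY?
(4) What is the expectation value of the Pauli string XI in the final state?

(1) The probability of measuring |11> is 1/2.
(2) A full measurement returns |01> with probability 1/2.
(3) The observable IY averages to 0.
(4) The expectation value of XI is 1.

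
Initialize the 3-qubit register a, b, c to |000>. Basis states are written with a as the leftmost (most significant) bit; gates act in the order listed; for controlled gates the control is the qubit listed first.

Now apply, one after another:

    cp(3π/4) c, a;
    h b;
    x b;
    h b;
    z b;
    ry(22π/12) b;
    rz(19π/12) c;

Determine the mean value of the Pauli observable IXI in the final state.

The observable IXI averages to -1/2. Key observation: the block from step 2 through step 5 cancels to the identity and can be dropped.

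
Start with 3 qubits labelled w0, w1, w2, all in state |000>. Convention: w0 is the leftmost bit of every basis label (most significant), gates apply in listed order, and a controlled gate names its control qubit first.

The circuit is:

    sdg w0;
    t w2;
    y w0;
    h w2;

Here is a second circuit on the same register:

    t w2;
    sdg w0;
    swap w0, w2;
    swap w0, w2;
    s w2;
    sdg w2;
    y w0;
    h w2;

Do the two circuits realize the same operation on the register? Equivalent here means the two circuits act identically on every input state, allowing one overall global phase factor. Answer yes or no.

Yes — the two circuits implement the same unitary up to a global phase.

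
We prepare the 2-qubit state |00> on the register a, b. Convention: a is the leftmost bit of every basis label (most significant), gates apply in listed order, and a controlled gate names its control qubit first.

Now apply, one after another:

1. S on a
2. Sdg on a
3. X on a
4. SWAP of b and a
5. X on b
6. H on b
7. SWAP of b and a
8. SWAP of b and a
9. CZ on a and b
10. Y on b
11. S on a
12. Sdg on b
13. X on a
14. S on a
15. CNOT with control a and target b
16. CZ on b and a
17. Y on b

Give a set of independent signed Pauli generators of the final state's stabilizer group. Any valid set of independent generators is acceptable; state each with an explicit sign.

One valid set of independent stabilizer generators is +IY, -ZI (any independent generating set of the same group is equally correct).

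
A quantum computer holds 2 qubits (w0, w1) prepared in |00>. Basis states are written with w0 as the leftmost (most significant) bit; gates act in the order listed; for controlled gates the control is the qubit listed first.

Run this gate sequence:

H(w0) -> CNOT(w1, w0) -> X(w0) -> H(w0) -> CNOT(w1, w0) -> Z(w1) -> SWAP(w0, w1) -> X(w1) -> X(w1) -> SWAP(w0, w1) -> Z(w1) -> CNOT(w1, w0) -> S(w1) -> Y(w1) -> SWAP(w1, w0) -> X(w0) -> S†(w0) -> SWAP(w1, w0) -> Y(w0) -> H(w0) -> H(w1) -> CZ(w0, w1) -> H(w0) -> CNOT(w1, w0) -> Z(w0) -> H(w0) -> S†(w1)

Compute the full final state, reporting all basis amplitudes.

The resulting statevector has amplitude 1/2 on |00>, -I/2 on |01>, -1/2 on |10>, I/2 on |11>.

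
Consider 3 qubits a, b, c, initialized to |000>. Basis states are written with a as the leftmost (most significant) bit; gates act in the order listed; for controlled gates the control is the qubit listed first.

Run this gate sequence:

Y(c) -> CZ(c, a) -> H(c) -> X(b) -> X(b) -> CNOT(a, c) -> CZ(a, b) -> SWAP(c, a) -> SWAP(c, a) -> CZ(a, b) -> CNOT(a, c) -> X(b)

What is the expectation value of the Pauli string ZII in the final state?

The expectation value of ZII is 1. Key observation: gates 5-12 undo each other exactly, leaving only the rest of the circuit to track.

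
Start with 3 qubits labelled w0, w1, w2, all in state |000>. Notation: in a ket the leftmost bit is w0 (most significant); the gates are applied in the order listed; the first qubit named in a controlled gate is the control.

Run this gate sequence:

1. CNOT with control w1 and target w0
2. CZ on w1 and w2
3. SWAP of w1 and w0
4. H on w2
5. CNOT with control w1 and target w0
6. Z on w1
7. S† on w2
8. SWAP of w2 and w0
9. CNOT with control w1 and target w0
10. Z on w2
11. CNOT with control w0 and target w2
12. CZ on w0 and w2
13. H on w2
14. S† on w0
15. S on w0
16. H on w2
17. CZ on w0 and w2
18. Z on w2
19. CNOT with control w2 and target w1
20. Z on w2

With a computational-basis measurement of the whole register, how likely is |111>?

A full measurement returns |111> with probability 1/2. Key observation: gates 12-17 undo each other exactly, leaving only the rest of the circuit to track.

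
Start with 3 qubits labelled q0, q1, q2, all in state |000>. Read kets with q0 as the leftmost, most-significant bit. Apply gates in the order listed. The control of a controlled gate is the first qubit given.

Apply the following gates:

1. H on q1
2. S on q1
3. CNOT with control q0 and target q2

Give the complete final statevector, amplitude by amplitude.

After the circuit, the state carries amplitude sqrt(2)/2 on |000>, sqrt(2)*I/2 on |010>, and 0 on every other basis state.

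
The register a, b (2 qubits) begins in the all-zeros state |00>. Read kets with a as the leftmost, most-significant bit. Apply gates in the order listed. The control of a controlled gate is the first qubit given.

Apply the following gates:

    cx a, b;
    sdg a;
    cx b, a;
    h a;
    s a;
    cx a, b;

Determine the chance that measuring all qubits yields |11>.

Outcome |11> occurs with probability 1/2.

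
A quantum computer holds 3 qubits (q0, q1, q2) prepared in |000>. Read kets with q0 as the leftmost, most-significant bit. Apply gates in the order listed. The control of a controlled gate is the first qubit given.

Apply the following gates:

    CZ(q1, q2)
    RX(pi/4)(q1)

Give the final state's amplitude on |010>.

The amplitude on |010> is -I*sqrt(2 - sqrt(2))/2.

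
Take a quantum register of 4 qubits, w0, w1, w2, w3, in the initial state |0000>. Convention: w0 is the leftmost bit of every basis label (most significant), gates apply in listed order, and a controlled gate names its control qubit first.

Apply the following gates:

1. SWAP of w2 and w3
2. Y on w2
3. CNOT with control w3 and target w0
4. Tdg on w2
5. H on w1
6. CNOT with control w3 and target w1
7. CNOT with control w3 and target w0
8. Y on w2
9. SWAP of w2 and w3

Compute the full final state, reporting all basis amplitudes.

The final amplitudes are -sqrt(2)*exp(3*I*pi/4)/2 on |0000>, -sqrt(2)*exp(3*I*pi/4)/2 on |0100>, and 0 on every other basis state.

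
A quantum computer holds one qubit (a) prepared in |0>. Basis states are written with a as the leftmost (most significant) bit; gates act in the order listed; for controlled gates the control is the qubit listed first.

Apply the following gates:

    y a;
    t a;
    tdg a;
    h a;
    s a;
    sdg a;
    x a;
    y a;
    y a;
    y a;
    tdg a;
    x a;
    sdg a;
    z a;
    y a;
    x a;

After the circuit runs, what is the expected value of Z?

The observable Z averages to 0.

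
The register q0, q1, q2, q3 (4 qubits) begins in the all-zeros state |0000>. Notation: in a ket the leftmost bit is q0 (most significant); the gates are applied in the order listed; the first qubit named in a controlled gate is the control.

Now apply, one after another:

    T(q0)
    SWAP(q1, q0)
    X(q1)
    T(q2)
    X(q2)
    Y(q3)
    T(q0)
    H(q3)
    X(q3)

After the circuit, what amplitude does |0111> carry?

The amplitude on |0111> is sqrt(2)*I/2.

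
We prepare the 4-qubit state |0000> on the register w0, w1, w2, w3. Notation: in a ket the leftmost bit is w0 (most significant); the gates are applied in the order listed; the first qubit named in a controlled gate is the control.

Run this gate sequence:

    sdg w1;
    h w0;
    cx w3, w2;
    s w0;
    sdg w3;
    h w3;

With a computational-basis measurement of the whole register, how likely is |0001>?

The probability of measuring |0001> is 1/4.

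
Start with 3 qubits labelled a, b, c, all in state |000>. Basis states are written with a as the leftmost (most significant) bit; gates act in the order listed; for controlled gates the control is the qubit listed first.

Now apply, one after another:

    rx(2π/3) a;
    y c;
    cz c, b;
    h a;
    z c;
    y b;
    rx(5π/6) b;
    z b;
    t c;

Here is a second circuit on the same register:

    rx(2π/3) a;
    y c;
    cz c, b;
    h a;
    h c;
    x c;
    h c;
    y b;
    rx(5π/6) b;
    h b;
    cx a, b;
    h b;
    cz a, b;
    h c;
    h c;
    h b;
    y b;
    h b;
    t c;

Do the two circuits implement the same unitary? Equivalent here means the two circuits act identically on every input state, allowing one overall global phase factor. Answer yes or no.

No: there is an input state on which the two circuits produce genuinely different outputs (not merely differing by a phase).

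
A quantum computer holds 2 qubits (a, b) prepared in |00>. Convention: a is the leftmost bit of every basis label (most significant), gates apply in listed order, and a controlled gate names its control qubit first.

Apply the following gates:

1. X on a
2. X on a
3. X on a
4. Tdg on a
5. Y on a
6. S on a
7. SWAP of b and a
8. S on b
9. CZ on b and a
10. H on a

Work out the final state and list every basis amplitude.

After the circuit, the state carries amplitude -sqrt(2)*exp(I*pi/4)/2 on |00>, 0 on |01>, -sqrt(2)*exp(I*pi/4)/2 on |10>, 0 on |11>. Key observation: the block from step 1 through step 2 cancels to the identity and can be dropped.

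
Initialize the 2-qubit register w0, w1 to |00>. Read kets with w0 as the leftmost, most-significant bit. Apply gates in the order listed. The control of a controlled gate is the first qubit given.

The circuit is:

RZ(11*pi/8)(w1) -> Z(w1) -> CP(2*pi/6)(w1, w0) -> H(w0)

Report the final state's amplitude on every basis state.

The final amplitudes are -sqrt(2)*exp(5*I*pi/16)/2 on |00>, 0 on |01>, -sqrt(2)*exp(5*I*pi/16)/2 on |10>, 0 on |11>.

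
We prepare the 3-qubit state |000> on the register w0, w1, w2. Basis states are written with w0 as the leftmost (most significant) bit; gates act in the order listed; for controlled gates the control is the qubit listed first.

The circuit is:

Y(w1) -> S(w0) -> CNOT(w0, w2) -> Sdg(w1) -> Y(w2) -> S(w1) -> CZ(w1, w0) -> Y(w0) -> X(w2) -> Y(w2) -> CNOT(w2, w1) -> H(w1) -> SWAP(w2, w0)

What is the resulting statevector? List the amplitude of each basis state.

After the circuit, the state carries amplitude sqrt(2)/2 on |101>, sqrt(2)/2 on |111>, and 0 on every other basis state.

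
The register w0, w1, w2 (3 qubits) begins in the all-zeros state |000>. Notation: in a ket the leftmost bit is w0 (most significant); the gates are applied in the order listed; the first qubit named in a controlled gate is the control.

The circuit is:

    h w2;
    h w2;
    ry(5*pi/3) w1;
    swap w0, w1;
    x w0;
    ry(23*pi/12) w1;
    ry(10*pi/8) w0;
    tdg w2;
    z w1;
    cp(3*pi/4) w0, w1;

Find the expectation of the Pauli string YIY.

The expectation value of YIY is 0. Key observation: gates 1-2 undo each other exactly, leaving only the rest of the circuit to track.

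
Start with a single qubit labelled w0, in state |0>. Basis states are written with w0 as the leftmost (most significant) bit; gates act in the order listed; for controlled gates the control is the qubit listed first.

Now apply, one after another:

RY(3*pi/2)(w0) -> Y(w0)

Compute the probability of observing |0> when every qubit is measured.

Outcome |0> occurs with probability 1/2.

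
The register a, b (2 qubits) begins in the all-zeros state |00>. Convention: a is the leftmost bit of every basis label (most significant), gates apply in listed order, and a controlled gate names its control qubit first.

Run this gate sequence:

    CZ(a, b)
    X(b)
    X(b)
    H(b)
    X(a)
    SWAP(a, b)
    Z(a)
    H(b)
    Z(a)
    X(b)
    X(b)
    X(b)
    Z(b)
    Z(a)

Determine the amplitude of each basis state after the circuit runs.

The final amplitudes are -1/2 on |00>, -1/2 on |01>, 1/2 on |10>, 1/2 on |11>. Key observation: gates 11-12 undo each other exactly, leaving only the rest of the circuit to track.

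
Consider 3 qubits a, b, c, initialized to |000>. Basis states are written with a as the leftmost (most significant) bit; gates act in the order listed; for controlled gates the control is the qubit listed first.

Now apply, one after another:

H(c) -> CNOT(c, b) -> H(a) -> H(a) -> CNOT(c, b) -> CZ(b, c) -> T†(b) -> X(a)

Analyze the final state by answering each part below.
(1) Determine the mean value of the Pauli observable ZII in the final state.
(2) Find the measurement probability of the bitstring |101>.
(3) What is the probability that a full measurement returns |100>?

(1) The expectation value of ZII is -1. Key observation: gates 2-5 undo each other exactly, leaving only the rest of the circuit to track.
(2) The probability of measuring |101> is 1/2.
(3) The probability of measuring |100> is 1/2.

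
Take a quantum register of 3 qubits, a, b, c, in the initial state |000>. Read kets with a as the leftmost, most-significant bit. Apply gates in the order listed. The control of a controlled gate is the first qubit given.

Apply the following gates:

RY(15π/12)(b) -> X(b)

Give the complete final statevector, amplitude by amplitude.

After the circuit, the state carries amplitude sqrt(sqrt(2) + 2)/2 on |000>, -sqrt(2 - sqrt(2))/2 on |010>, and 0 on every other basis state.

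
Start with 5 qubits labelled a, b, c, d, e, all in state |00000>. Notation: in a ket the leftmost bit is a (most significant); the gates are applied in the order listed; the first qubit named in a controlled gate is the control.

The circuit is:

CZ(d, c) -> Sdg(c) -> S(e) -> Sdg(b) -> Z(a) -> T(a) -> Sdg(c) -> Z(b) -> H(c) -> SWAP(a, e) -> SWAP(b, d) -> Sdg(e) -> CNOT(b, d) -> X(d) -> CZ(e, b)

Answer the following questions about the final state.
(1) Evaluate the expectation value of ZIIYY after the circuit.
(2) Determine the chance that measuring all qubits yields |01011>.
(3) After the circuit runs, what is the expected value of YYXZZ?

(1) The expectation value of ZIIYY is 0.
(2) Outcome |01011> occurs with probability 0.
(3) The observable YYXZZ averages to 0.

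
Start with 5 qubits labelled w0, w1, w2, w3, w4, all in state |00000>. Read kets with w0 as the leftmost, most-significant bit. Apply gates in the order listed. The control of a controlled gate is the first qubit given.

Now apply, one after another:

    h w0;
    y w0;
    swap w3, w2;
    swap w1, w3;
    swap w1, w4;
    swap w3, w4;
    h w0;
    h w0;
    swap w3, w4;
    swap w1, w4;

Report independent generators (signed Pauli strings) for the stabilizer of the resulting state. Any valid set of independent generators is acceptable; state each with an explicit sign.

The stabilizer group can be generated by -XIIII, +IZIII, +IIZII, +IIIZI, +IIIIZ, among other valid generating sets. Key observation: steps 5-10 multiply out to the identity, so the circuit reduces to the remaining gates.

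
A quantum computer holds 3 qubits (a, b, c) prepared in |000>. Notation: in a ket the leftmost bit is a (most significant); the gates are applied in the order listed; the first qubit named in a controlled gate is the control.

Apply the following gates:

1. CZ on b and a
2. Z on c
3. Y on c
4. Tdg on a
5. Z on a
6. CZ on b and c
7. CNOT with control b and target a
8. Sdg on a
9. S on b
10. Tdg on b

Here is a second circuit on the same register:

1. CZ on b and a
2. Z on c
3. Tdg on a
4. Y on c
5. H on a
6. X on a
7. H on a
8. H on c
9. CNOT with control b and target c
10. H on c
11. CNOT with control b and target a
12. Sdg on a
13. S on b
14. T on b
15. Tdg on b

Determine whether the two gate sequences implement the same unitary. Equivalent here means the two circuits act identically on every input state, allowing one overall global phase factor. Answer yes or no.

No: there is an input state on which the two circuits produce genuinely different outputs (not merely differing by a phase).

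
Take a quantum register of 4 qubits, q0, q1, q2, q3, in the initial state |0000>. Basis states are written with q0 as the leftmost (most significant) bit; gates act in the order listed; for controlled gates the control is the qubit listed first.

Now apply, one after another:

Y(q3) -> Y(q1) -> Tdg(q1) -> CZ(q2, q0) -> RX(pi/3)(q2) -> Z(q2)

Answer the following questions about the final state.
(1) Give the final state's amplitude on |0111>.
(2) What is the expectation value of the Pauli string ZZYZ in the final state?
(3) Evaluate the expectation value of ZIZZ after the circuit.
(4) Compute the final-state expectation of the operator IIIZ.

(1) |0111> carries amplitude -exp(I*pi/4)/2 in the final state.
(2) In the final state, ZZYZ has expectation sqrt(3)/2.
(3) The observable ZIZZ averages to -1/2.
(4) The expectation value of IIIZ is -1.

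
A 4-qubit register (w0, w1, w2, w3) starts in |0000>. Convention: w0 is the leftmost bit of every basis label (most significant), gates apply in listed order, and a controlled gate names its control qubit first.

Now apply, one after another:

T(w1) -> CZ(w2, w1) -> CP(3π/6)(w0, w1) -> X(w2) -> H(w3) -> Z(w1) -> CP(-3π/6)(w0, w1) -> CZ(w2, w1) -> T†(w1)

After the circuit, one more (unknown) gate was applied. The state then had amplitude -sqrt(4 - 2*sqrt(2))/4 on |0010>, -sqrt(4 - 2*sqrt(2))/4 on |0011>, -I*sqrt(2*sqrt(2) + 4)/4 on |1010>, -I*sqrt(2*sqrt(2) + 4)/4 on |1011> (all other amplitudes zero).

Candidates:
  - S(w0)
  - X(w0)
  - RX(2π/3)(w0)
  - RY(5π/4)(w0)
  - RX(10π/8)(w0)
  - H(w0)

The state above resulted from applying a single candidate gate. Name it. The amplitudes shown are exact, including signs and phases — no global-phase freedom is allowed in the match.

It was RX(10π/8)(w0) that produced the state shown.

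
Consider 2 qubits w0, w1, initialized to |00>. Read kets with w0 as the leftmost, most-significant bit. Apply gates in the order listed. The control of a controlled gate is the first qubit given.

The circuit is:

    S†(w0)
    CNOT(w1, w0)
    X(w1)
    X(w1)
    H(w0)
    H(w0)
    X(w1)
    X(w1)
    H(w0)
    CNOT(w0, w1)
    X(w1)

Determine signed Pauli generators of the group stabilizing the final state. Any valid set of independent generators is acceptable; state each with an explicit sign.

The final state is stabilized by the group generated by +XX, -ZZ; other independent generating sets are equally valid. Key observation: steps 3-8 multiply out to the identity, so the circuit reduces to the remaining gates.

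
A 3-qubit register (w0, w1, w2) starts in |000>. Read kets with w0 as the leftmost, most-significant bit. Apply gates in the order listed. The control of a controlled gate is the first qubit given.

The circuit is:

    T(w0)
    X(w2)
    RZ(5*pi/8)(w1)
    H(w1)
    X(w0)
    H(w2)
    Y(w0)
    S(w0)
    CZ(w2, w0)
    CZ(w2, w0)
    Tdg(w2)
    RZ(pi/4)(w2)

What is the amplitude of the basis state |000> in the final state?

The final state's coefficient on |000> equals -exp(I*pi/16)/2.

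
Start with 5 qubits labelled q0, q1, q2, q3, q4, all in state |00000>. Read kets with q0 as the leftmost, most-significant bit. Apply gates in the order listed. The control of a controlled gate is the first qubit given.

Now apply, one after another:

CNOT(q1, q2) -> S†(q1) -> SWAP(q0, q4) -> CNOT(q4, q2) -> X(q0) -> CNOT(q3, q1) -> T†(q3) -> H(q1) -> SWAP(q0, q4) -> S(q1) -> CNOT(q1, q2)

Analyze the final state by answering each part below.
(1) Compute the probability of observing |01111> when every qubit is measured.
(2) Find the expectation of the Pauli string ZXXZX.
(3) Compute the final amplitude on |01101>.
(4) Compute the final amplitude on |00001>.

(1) The probability of measuring |01111> is 0.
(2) The expectation value of ZXXZX is 0.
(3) The final state's coefficient on |01101> equals sqrt(2)*I/2.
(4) The amplitude on |00001> is sqrt(2)/2.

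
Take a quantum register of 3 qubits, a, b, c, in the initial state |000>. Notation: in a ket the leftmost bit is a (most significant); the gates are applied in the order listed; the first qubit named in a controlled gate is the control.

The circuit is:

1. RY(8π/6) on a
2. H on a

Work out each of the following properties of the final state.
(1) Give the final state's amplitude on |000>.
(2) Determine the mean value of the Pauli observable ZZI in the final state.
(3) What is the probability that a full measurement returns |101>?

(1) The amplitude on |000> is -sqrt(2)/4 + sqrt(6)/4.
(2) In the final state, ZZI has expectation -sqrt(3)/2.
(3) A full measurement returns |101> with probability 0.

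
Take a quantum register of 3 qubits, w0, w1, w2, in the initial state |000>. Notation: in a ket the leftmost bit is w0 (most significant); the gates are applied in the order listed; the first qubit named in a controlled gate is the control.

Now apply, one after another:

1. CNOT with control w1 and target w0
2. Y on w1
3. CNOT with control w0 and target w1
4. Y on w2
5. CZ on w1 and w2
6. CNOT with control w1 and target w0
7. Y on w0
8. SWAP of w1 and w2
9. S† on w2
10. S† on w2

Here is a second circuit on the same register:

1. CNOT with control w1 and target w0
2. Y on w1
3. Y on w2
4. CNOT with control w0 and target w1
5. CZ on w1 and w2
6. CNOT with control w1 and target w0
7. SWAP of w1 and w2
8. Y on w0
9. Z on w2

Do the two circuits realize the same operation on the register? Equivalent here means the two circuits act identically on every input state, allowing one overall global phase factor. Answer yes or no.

Yes: on every input state the two circuits agree up to one overall phase factor.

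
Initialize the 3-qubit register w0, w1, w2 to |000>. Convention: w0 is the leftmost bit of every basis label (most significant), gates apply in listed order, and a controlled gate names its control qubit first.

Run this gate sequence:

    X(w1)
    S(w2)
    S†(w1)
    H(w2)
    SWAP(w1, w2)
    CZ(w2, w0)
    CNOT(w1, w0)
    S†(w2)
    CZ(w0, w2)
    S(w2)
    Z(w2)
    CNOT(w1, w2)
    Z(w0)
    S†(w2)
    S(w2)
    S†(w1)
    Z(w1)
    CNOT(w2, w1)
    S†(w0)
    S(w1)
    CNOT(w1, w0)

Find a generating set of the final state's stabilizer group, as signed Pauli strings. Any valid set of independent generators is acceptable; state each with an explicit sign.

The final state is stabilized by the group generated by +XIX, +ZIZ, -IZI; other independent generating sets are equally valid.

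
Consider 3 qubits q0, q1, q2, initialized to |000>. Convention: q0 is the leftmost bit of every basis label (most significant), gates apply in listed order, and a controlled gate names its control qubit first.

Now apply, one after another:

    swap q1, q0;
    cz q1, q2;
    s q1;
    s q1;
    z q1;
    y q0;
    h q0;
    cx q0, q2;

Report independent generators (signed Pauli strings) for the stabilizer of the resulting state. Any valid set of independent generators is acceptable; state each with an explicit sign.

One valid set of independent stabilizer generators is -XIX, +ZIZ, +IZI (any independent generating set of the same group is equally correct).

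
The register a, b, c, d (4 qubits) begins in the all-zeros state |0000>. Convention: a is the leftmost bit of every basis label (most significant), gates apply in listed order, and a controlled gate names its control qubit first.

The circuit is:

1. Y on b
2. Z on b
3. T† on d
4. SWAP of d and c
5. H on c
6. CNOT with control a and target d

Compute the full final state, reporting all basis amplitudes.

The resulting statevector has amplitude -sqrt(2)*I/2 on |0100>, -sqrt(2)*I/2 on |0110>, and 0 on every other basis state.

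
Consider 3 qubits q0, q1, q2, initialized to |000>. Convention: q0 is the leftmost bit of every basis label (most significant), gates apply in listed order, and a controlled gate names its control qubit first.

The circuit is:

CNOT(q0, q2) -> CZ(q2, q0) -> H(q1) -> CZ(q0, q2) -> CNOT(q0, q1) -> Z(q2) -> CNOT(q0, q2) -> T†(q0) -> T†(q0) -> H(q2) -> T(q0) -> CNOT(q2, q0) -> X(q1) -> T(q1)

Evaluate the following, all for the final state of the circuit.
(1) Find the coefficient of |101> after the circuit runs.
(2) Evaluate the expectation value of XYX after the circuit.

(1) |101> carries amplitude 1/2 in the final state.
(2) The observable XYX averages to sqrt(2)/2.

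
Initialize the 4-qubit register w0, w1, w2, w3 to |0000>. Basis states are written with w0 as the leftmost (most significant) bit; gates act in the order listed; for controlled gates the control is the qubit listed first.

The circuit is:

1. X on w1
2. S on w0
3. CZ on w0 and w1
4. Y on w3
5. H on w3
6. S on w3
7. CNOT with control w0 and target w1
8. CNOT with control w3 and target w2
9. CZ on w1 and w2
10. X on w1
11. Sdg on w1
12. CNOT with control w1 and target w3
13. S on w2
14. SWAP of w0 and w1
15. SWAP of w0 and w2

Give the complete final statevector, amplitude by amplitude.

After the circuit, the state carries amplitude sqrt(2)*I/2 on |0000>, -sqrt(2)*I/2 on |1001>, and 0 on every other basis state.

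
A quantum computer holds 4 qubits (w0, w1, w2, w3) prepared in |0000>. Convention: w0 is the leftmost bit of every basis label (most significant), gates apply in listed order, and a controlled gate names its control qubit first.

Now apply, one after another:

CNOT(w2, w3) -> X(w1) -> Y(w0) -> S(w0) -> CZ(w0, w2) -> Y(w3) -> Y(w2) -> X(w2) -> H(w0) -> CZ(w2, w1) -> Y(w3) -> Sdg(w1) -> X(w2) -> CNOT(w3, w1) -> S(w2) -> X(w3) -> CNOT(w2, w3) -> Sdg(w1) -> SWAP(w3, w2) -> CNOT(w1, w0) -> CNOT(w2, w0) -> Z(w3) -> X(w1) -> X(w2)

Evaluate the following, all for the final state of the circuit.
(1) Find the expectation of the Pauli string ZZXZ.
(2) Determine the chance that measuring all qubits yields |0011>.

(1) The observable ZZXZ averages to 0.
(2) The probability of measuring |0011> is 1/2.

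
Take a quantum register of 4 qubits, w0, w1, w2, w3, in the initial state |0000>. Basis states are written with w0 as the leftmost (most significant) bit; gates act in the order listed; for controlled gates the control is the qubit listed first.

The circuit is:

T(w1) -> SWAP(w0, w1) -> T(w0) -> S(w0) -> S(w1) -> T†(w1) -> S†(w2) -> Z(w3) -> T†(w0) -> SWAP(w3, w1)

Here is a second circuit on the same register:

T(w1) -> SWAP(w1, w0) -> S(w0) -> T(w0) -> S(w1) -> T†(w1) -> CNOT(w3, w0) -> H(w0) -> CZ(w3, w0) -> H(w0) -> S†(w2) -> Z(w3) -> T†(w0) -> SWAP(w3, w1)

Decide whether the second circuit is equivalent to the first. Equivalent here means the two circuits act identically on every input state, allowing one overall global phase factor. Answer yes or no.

Yes, they are equivalent — the unitaries differ by at most a global phase.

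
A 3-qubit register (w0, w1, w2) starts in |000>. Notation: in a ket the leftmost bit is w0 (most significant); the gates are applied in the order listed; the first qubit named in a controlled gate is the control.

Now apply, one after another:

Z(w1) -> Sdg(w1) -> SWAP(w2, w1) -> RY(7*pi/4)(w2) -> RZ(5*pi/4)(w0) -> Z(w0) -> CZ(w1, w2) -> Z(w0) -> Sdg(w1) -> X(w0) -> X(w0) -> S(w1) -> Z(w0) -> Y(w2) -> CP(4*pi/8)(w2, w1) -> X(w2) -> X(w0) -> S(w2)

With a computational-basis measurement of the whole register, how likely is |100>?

The probability of measuring |100> is sqrt(2)/4 + 1/2. Key observation: the block from step 8 through step 13 cancels to the identity and can be dropped.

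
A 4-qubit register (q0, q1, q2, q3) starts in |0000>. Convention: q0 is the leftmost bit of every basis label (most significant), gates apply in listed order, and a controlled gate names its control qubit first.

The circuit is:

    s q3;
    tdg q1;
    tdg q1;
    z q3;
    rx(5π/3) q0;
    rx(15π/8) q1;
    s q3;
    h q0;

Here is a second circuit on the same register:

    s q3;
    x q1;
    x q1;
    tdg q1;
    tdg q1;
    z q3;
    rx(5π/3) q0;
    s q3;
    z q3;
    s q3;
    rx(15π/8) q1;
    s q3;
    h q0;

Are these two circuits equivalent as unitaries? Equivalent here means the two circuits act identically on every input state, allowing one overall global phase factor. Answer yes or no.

Yes — the two circuits implement the same unitary up to a global phase.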